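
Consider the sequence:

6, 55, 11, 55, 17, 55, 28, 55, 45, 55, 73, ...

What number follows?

55

The terms cycle through 2 interleaved subsequences.
Track A is 6, 11, 17, 28, 45, 73, which is Fibonacci-style (each term is the sum of the two before it).
Track B is 55, 55, 55, 55, 55, which is the constant sequence 55.
Term 12 comes from track B (its 6th entry): 55.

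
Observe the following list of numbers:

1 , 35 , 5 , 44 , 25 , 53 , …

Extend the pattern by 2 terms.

125, 62

Positions 1, 3, 5, … form one subsequence and positions 2, 4, 6, … form another.
Stream A: 1, 5, 25 (powers 5^0, 5^1, 5^2, …).
Stream B: 35, 44, 53 (arithmetic, step +9).
Position 7 → stream A, term 4 = 125.
Term 8 comes from stream B (its 4th entry): 62.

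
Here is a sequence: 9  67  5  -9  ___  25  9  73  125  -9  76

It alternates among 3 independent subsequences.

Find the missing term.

Read the sequence 3 terms at a time; column i is its own pattern.
Track A = 9, -9, 9, -9: the oscillation 9·(−1)^(n+1).
Track B = 67, ?, 73, 76: arithmetic with common difference +3.
Track C = 5, 25, 125: powers of 5.
The gap is track B's term 2; the rule gives 70.

70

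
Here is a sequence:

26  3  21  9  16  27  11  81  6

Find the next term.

243

Positions 1, 3, 5, … form one subsequence and positions 2, 4, 6, … form another.
Stream A: 26, 21, 16, 11, 6. Linear: a_n = 31 − 5·n.
Stream B: 3, 9, 27, 81. Powers of 3.
The 10th slot belongs to stream B; its 5th term is 243.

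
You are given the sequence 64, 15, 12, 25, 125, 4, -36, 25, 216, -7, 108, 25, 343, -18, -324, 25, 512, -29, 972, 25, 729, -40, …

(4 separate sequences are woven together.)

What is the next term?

Taking every 4th term gives 4 separate tracks.
Track A: 64, 125, 216, 343, 512, 729 (the cubes 4³, 5³, 6³, …).
Track B: 15, 4, -7, -18, -29, -40 (linear: a_n = 26 − 11·n).
Track C: 12, -36, 108, -324, 972 (a geometric progression (common ratio -3)).
Track D: 25, 25, 25, 25, 25 (constant 25).
Position 23 → track C, term 6 = -2916.

-2916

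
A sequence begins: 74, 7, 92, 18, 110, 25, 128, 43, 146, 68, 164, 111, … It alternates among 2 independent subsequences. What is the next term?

182

Split by position mod 2 into 2 tracks.
Track A is 74, 92, 110, 128, 146, 164, which is adding 18 each time.
Track B is 7, 18, 25, 43, 68, 111, which is a Fibonacci-like recurrence a_n = a_{n-1} + a_{n-2}.
Term 13 comes from track A (its 7th entry): 182.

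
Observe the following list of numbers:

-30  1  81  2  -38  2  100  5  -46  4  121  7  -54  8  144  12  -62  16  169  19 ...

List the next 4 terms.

-70, 32, 196, 31

Split by position mod 4 into 4 tracks.
Track A = -30, -38, -46, -54, -62: subtracting 8 each time.
Track B = 1, 2, 4, 8, 16: successive powers of 2.
Track C = 81, 100, 121, 144, 169: perfect squares starting at 9².
Track D = 2, 5, 7, 12, 19: a Fibonacci-like recurrence a_n = a_{n-1} + a_{n-2}.
The 21st slot belongs to track A; its 6th term is -70.
Position 22 falls in track B as its term 6, giving 32.
The 23rd slot belongs to track C; its 6th term is 196.
Position 24 falls in track D as its term 6, giving 31.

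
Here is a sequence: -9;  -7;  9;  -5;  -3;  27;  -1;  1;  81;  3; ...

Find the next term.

Reading positions in blocks of 3 reveals the pattern AAB — 2 tracks woven together.
Stream A: -9, -7, -5, -3, -1, 1, 3 (arithmetic, step +2).
Stream B: 9, 27, 81 (successive powers of 3).
Position 11 falls in stream A as its term 8, giving 5.

5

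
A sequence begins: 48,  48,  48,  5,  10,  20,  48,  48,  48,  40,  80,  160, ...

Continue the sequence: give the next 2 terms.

48, 48

Positions follow the repeating pattern AAABBB; grouping by letter gives 2 tracks.
Track A: 48, 48, 48, 48, 48, 48 — the constant sequence 48.
Track B: 5, 10, 20, 40, 80, 160 — multiplying by 2 each time.
Position 13 → track A, term 7 = 48.
Position 14 → track A, term 8 = 48.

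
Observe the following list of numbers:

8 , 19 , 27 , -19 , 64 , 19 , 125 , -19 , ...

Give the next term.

Positions 1, 3, 5, … form one subsequence and positions 2, 4, 6, … form another.
Stream A: 8, 27, 64, 125 (consecutive cubes n³ from n = 2).
Stream B: 19, -19, 19, -19 (oscillating between 19 and -19).
Term 9 comes from stream A (its 5th entry): 216.

216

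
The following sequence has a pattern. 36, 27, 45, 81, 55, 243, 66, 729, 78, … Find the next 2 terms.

2187, 91

Odd-indexed and even-indexed terms follow separate rules.
Track A: 36, 45, 55, 66, 78 (triangular numbers n(n+1)/2 for n = 8, 9, …).
Track B: 27, 81, 243, 729 (powers 3^3, 3^4, 3^5, …).
Position 10 falls in track B as its term 5, giving 2187.
Position 11 falls in track A as its term 6, giving 91.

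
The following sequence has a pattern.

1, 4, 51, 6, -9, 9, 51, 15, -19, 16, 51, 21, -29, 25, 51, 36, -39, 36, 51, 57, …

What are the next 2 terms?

-49, 49

Read the sequence 4 terms at a time; column i is its own pattern.
Track A: 1, -9, -19, -29, -39 — linear: a_n = 11 − 10·n.
Track B: 4, 9, 16, 25, 36 — consecutive squares n² from n = 2.
Track C: 51, 51, 51, 51, 51 — always 51.
Track D: 6, 15, 21, 36, 57 — a Fibonacci-like recurrence a_n = a_{n-1} + a_{n-2}.
Position 21 falls in track A as its term 6, giving -49.
Position 22 → track B, term 6 = 49.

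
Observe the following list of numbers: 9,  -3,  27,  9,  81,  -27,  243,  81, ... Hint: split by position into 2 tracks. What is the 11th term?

2187

Taking every 2nd term gives 2 separate tracks.
Subsequence A: 9, 27, 81, 243 (successive powers of 3).
Subsequence B: -3, 9, -27, 81 (a geometric progression (common ratio -3)).
Position 11 → subsequence A, term 6 = 2187.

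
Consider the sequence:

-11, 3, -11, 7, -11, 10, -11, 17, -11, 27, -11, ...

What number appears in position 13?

-11

Taking every 2nd term gives 2 separate tracks.
Subsequence A: -11, -11, -11, -11, -11, -11 (the constant sequence -11).
Subsequence B: 3, 7, 10, 17, 27 (Fibonacci-style (each term is the sum of the two before it)).
Position 13 → subsequence A, term 7 = -11.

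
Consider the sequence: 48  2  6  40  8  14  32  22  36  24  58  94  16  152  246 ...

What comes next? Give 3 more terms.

8, 398, 644

Positions follow the repeating pattern ABB; grouping by letter gives 2 tracks.
Stream A is 48, 40, 32, 24, 16, which is linear: a_n = 56 − 8·n.
Stream B is 2, 6, 8, 14, 22, 36, 58, 94, 152, 246, which is a Fibonacci-like recurrence a_n = a_{n-1} + a_{n-2}.
Term 16 comes from stream A (its 6th entry): 8.
Position 17 falls in stream B as its term 11, giving 398.
Position 18 → stream B, term 12 = 644.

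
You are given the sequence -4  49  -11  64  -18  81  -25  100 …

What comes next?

-32

Split by position mod 2 into 2 tracks.
Subsequence A: -4, -11, -18, -25 (arithmetic with common difference −7).
Subsequence B: 49, 64, 81, 100 (perfect squares starting at 7²).
Position 9 falls in subsequence A as its term 5, giving -32.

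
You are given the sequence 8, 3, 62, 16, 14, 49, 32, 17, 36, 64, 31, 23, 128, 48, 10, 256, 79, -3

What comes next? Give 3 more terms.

512, 127, -16

Taking every 3rd term gives 3 separate tracks.
Stream A: 8, 16, 32, 64, 128, 256 (powers 2^3, 2^4, 2^5, …).
Stream B: 3, 14, 17, 31, 48, 79 (Fibonacci-style (each term is the sum of the two before it)).
Stream C: 62, 49, 36, 23, 10, -3 (subtracting 13 each time).
The 19th slot belongs to stream A; its 7th term is 512.
The 20th slot belongs to stream B; its 7th term is 127.
The 21st slot belongs to stream C; its 7th term is -16.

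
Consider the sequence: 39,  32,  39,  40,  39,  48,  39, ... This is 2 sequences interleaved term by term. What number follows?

56

Split by position mod 2 into 2 tracks.
Track A: 39, 39, 39, 39. Constant 39.
Track B: 32, 40, 48. Arithmetic with common difference +8.
Position 8 → track B, term 4 = 56.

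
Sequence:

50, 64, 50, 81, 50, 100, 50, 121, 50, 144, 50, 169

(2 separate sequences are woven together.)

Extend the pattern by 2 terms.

50, 196

The terms cycle through 2 interleaved subsequences.
Subsequence A: 50, 50, 50, 50, 50, 50. The constant sequence 50.
Subsequence B: 64, 81, 100, 121, 144, 169. The squares 8², 9², 10², ….
Term 13 comes from subsequence A (its 7th entry): 50.
Position 14 → subsequence B, term 7 = 196.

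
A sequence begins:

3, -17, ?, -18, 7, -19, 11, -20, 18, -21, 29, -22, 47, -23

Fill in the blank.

4

The terms cycle through 2 interleaved subsequences.
Track A: 3, ?, 7, 11, 18, 29, 47 — a Fibonacci-like recurrence a_n = a_{n-1} + a_{n-2}.
Track B: -17, -18, -19, -20, -21, -22, -23 — subtracting 1 each time.
Track A's pattern makes the blank 4.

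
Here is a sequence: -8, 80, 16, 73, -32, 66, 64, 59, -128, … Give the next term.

52

Odd-indexed and even-indexed terms follow separate rules.
Track A = -8, 16, -32, 64, -128: geometric with ratio -2.
Track B = 80, 73, 66, 59: arithmetic with common difference −7.
Position 10 falls in track B as its term 5, giving 52.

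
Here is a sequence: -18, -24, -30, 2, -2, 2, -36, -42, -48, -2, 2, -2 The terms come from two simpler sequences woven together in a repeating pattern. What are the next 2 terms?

-54, -60

Positions follow the repeating pattern AAABBB; grouping by letter gives 2 tracks.
Track A: -18, -24, -30, -36, -42, -48. Subtracting 6 each time.
Track B: 2, -2, 2, -2, 2, -2. Alternating ±2.
Term 13 comes from track A (its 7th entry): -54.
The 14th slot belongs to track A; its 8th term is -60.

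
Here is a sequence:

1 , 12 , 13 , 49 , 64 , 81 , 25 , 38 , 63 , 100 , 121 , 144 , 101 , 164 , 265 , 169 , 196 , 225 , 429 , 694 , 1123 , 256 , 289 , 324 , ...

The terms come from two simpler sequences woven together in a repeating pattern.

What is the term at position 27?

The slot pattern repeats as AAABBB (period 6), so there are 2 interleaved tracks.
Track A: 1, 12, 13, 25, 38, 63, 101, 164, 265, 429, 694, 1123. Fibonacci-style (each term is the sum of the two before it).
Track B: 49, 64, 81, 100, 121, 144, 169, 196, 225, 256, 289, 324. The squares 7², 8², 9², ….
Position 27 → track A, term 15 = 4757.

4757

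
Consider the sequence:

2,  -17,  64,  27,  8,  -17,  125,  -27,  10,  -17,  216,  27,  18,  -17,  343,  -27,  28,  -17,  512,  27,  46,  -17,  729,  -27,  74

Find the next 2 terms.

-17, 1000

Split by position mod 4 into 4 tracks.
Track A: 2, 8, 10, 18, 28, 46, 74 (a Fibonacci-like recurrence a_n = a_{n-1} + a_{n-2}).
Track B: -17, -17, -17, -17, -17, -17 (constant -17).
Track C: 64, 125, 216, 343, 512, 729 (perfect cubes starting at 4³).
Track D: 27, -27, 27, -27, 27, -27 (the oscillation 27·(−1)^(n+1)).
Term 26 comes from track B (its 7th entry): -17.
Position 27 → track C, term 7 = 1000.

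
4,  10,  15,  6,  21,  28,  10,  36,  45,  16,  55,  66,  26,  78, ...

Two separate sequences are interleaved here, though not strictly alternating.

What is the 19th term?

Reading positions in blocks of 3 reveals the pattern ABB — 2 tracks woven together.
Stream A: 4, 6, 10, 16, 26 (each term equals the sum of the previous two).
Stream B: 10, 15, 21, 28, 36, 45, 55, 66, 78 (triangular numbers n(n+1)/2 for n = 4, 5, …).
Term 19 comes from stream A (its 7th entry): 68.

68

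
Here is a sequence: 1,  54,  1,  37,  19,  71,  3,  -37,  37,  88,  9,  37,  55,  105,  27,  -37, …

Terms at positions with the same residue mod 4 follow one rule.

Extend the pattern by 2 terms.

73, 122

Taking every 4th term gives 4 separate tracks.
Track A is 1, 19, 37, 55, which is linear: a_n = -17 + 18·n.
Track B is 54, 71, 88, 105, which is arithmetic with common difference +17.
Track C is 1, 3, 9, 27, which is powers 3^0, 3^1, 3^2, ….
Track D is 37, -37, 37, -37, which is oscillating between 37 and -37.
The 17th slot belongs to track A; its 5th term is 73.
Term 18 comes from track B (its 5th entry): 122.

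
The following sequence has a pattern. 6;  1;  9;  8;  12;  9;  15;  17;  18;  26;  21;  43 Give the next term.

Positions 1, 3, 5, … form one subsequence and positions 2, 4, 6, … form another.
Track A: 6, 9, 12, 15, 18, 21 — linear: a_n = 3 + 3·n.
Track B: 1, 8, 9, 17, 26, 43 — a Fibonacci-like recurrence a_n = a_{n-1} + a_{n-2}.
The 13th slot belongs to track A; its 7th term is 24.

24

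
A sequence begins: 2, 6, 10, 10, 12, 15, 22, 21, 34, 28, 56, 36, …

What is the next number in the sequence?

Taking every 2nd term gives 2 separate tracks.
Track A = 2, 10, 12, 22, 34, 56: a Fibonacci-like recurrence a_n = a_{n-1} + a_{n-2}.
Track B = 6, 10, 15, 21, 28, 36: triangular numbers n(n+1)/2 for n = 3, 4, ….
Position 13 falls in track A as its term 7, giving 90.

90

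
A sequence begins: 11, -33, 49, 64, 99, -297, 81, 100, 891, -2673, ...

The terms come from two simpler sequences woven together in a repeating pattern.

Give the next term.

121

Reading positions in blocks of 4 reveals the pattern AABB — 2 tracks woven together.
Subsequence A: 11, -33, 99, -297, 891, -2673 (geometric, ×-3 each step).
Subsequence B: 49, 64, 81, 100 (consecutive squares n² from n = 7).
The 11th slot belongs to subsequence B; its 5th term is 121.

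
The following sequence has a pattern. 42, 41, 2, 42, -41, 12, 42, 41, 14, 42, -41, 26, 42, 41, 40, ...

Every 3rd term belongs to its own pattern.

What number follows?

42

Read the sequence 3 terms at a time; column i is its own pattern.
Track A: 42, 42, 42, 42, 42. Always 42.
Track B: 41, -41, 41, -41, 41. The oscillation 41·(−1)^(n+1).
Track C: 2, 12, 14, 26, 40. A Fibonacci-like recurrence a_n = a_{n-1} + a_{n-2}.
The 16th slot belongs to track A; its 6th term is 42.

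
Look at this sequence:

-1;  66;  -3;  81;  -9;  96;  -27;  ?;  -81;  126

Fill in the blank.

111

Positions 1, 3, 5, … form one subsequence and positions 2, 4, 6, … form another.
Track A = -1, -3, -9, -27, -81: multiplying by 3 each time.
Track B = 66, 81, 96, ?, 126: adding 15 each time.
The gap is track B's term 4; the rule gives 111.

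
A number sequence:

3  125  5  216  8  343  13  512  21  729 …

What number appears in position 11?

34

Positions 1, 3, 5, … form one subsequence and positions 2, 4, 6, … form another.
Track A: 3, 5, 8, 13, 21 — Fibonacci-style (each term is the sum of the two before it).
Track B: 125, 216, 343, 512, 729 — consecutive cubes n³ from n = 5.
Position 11 → track A, term 6 = 34.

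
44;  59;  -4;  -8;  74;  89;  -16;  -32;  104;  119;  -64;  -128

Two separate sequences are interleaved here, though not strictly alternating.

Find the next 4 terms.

The slot pattern repeats as AABB (period 4), so there are 2 interleaved tracks.
Stream A = 44, 59, 74, 89, 104, 119: linear: a_n = 29 + 15·n.
Stream B = -4, -8, -16, -32, -64, -128: multiplying by 2 each time.
Position 13 falls in stream A as its term 7, giving 134.
Position 14 falls in stream A as its term 8, giving 149.
Term 15 comes from stream B (its 7th entry): -256.
Position 16 → stream B, term 8 = -512.

134, 149, -256, -512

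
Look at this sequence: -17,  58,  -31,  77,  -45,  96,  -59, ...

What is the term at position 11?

-87

Odd-indexed and even-indexed terms follow separate rules.
Subsequence A: -17, -31, -45, -59 (linear: a_n = -3 − 14·n).
Subsequence B: 58, 77, 96 (adding 19 each time).
Term 11 comes from subsequence A (its 6th entry): -87.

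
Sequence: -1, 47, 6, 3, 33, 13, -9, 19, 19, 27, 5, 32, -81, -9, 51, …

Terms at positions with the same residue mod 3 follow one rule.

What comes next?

Taking every 3rd term gives 3 separate tracks.
Track A: -1, 3, -9, 27, -81. Geometric, ×-3 each step.
Track B: 47, 33, 19, 5, -9. Linear: a_n = 61 − 14·n.
Track C: 6, 13, 19, 32, 51. Each term equals the sum of the previous two.
Position 16 → track A, term 6 = 243.

243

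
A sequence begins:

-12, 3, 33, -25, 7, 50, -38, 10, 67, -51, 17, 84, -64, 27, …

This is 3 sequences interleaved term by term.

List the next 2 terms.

Read the sequence 3 terms at a time; column i is its own pattern.
Track A: -12, -25, -38, -51, -64 (arithmetic, step −13).
Track B: 3, 7, 10, 17, 27 (Fibonacci-style (each term is the sum of the two before it)).
Track C: 33, 50, 67, 84 (linear: a_n = 16 + 17·n).
Position 15 → track C, term 5 = 101.
Position 16 falls in track A as its term 6, giving -77.

101, -77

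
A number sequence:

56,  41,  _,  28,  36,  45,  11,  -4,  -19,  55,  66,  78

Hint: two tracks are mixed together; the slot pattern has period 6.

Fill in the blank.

Positions follow the repeating pattern AAABBB; grouping by letter gives 2 tracks.
Stream A: 56, 41, ?, 11, -4, -19. Subtracting 15 each time.
Stream B: 28, 36, 45, 55, 66, 78. Triangular numbers n(n+1)/2 for n = 7, 8, ….
So the missing entry in stream A is 26.

26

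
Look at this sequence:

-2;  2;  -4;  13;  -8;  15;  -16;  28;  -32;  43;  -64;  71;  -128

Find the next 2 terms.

114, -256

Split by position mod 2 into 2 tracks.
Track A: -2, -4, -8, -16, -32, -64, -128 — a geometric progression (common ratio 2).
Track B: 2, 13, 15, 28, 43, 71 — a Fibonacci-like recurrence a_n = a_{n-1} + a_{n-2}.
Position 14 falls in track B as its term 7, giving 114.
Term 15 comes from track A (its 8th entry): -256.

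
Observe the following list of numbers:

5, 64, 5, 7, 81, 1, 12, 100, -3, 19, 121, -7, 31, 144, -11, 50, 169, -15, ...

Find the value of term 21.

Split by position mod 3 into 3 tracks.
Track A = 5, 7, 12, 19, 31, 50: each term equals the sum of the previous two.
Track B = 64, 81, 100, 121, 144, 169: the squares 8², 9², 10², ….
Track C = 5, 1, -3, -7, -11, -15: arithmetic, step −4.
Position 21 falls in track C as its term 7, giving -19.

-19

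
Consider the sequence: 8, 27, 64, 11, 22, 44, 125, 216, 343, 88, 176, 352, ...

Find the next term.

512

The slot pattern repeats as AAABBB (period 6), so there are 2 interleaved tracks.
Stream A is 8, 27, 64, 125, 216, 343, which is the cubes 2³, 3³, 4³, ….
Stream B is 11, 22, 44, 88, 176, 352, which is geometric, ×2 each step.
Position 13 → stream A, term 7 = 512.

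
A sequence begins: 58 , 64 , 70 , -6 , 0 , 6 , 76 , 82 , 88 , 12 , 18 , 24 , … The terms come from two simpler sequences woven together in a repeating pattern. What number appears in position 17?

36

Reading positions in blocks of 6 reveals the pattern AAABBB — 2 tracks woven together.
Stream A is 58, 64, 70, 76, 82, 88, which is arithmetic with common difference +6.
Stream B is -6, 0, 6, 12, 18, 24, which is adding 6 each time.
Position 17 falls in stream B as its term 8, giving 36.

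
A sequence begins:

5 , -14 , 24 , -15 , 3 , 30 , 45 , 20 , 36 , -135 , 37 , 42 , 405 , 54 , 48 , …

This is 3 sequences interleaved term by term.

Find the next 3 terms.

The terms cycle through 3 interleaved subsequences.
Stream A: 5, -15, 45, -135, 405 (geometric, ×-3 each step).
Stream B: -14, 3, 20, 37, 54 (arithmetic, step +17).
Stream C: 24, 30, 36, 42, 48 (arithmetic with common difference +6).
Position 16 → stream A, term 6 = -1215.
Term 17 comes from stream B (its 6th entry): 71.
The 18th slot belongs to stream C; its 6th term is 54.

-1215, 71, 54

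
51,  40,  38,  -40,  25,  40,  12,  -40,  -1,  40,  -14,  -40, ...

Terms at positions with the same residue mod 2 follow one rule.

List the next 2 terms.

-27, 40

The terms cycle through 2 interleaved subsequences.
Subsequence A: 51, 38, 25, 12, -1, -14 (linear: a_n = 64 − 13·n).
Subsequence B: 40, -40, 40, -40, 40, -40 (alternating ±40).
Term 13 comes from subsequence A (its 7th entry): -27.
The 14th slot belongs to subsequence B; its 7th term is 40.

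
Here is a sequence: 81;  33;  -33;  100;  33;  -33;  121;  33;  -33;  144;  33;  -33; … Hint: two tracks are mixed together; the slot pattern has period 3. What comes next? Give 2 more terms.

169, 33

Positions follow the repeating pattern ABB; grouping by letter gives 2 tracks.
Stream A: 81, 100, 121, 144. Consecutive squares n² from n = 9.
Stream B: 33, -33, 33, -33, 33, -33, 33, -33. Alternating ±33.
The 13th slot belongs to stream A; its 5th term is 169.
Term 14 comes from stream B (its 9th entry): 33.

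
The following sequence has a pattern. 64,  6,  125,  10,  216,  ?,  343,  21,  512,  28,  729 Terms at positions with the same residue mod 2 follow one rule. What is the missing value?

15

Split by position mod 2 into 2 tracks.
Subsequence A: 64, 125, 216, 343, 512, 729 (consecutive cubes n³ from n = 4).
Subsequence B: 6, 10, ?, 21, 28 (the triangular numbers T_3, T_4, …).
Subsequence B's pattern makes the blank 15.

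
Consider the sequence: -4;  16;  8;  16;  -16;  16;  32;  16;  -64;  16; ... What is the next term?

Taking every 2nd term gives 2 separate tracks.
Track A: -4, 8, -16, 32, -64 (multiplying by -2 each time).
Track B: 16, 16, 16, 16, 16 (constant 16).
Position 11 → track A, term 6 = 128.

128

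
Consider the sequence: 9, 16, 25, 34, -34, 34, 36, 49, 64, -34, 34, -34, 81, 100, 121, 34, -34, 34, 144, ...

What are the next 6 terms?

Positions follow the repeating pattern AAABBB; grouping by letter gives 2 tracks.
Stream A: 9, 16, 25, 36, 49, 64, 81, 100, 121, 144. Perfect squares starting at 3².
Stream B: 34, -34, 34, -34, 34, -34, 34, -34, 34. The oscillation 34·(−1)^(n+1).
Position 20 → stream A, term 11 = 169.
The 21st slot belongs to stream A; its 12th term is 196.
Term 22 comes from stream B (its 10th entry): -34.
Position 23 falls in stream B as its term 11, giving 34.
Term 24 comes from stream B (its 12th entry): -34.
The 25th slot belongs to stream A; its 13th term is 225.

169, 196, -34, 34, -34, 225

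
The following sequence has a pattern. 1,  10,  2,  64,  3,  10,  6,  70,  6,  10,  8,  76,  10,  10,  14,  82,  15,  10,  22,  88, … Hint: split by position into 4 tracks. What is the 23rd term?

Split by position mod 4: positions 1, 5, 9, … form one track, and each other residue class forms its own.
Track A: 1, 3, 6, 10, 15. Triangular numbers starting at T_1.
Track B: 10, 10, 10, 10, 10. Always 10.
Track C: 2, 6, 8, 14, 22. A Fibonacci-like recurrence a_n = a_{n-1} + a_{n-2}.
Track D: 64, 70, 76, 82, 88. Arithmetic with common difference +6.
Term 23 comes from track C (its 6th entry): 36.

36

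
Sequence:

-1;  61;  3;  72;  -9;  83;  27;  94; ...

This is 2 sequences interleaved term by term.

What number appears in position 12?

Split by position mod 2 into 2 tracks.
Stream A: -1, 3, -9, 27 — geometric with ratio -3.
Stream B: 61, 72, 83, 94 — adding 11 each time.
Position 12 → stream B, term 6 = 116.

116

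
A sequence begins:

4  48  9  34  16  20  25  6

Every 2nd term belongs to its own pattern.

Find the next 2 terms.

36, -8

Taking every 2nd term gives 2 separate tracks.
Subsequence A is 4, 9, 16, 25, which is consecutive squares n² from n = 2.
Subsequence B is 48, 34, 20, 6, which is arithmetic with common difference −14.
Position 9 → subsequence A, term 5 = 36.
Position 10 falls in subsequence B as its term 5, giving -8.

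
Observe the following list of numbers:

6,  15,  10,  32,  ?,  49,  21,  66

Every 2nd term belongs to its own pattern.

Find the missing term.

15

Split by position mod 2 into 2 tracks.
Track A = 6, 10, ?, 21: triangular numbers n(n+1)/2 for n = 3, 4, ….
Track B = 15, 32, 49, 66: linear: a_n = -2 + 17·n.
So the missing entry in track A is 15.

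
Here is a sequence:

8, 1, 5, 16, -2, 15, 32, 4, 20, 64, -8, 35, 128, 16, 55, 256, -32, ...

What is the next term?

90

Split by position mod 3: positions 1, 4, 7, … form one track, and each other residue class forms its own.
Stream A = 8, 16, 32, 64, 128, 256: powers of 2.
Stream B = 1, -2, 4, -8, 16, -32: geometric with ratio -2.
Stream C = 5, 15, 20, 35, 55: a Fibonacci-like recurrence a_n = a_{n-1} + a_{n-2}.
Term 18 comes from stream C (its 6th entry): 90.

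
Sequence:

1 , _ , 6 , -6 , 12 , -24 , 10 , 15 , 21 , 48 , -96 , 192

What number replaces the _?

The slot pattern repeats as AAABBB (period 6), so there are 2 interleaved tracks.
Track A is 1, ?, 6, 10, 15, 21, which is triangular numbers starting at T_1.
Track B is -6, 12, -24, 48, -96, 192, which is geometric with ratio -2.
So the missing entry in track A is 3.

3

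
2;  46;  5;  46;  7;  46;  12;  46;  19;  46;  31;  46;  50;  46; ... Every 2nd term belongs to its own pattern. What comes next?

The terms cycle through 2 interleaved subsequences.
Subsequence A: 2, 5, 7, 12, 19, 31, 50 (each term equals the sum of the previous two).
Subsequence B: 46, 46, 46, 46, 46, 46, 46 (always 46).
Term 15 comes from subsequence A (its 8th entry): 81.

81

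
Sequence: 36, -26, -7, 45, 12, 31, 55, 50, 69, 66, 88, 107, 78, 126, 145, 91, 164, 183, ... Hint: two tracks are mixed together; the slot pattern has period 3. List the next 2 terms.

The slot pattern repeats as ABB (period 3), so there are 2 interleaved tracks.
Track A is 36, 45, 55, 66, 78, 91, which is triangular numbers n(n+1)/2 for n = 8, 9, ….
Track B is -26, -7, 12, 31, 50, 69, 88, 107, 126, 145, 164, 183, which is linear: a_n = -45 + 19·n.
The 19th slot belongs to track A; its 7th term is 105.
Term 20 comes from track B (its 13th entry): 202.

105, 202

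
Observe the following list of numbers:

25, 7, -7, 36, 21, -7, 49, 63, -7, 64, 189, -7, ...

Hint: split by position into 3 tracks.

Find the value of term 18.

Taking every 3rd term gives 3 separate tracks.
Stream A is 25, 36, 49, 64, which is consecutive squares n² from n = 5.
Stream B is 7, 21, 63, 189, which is multiplying by 3 each time.
Stream C is -7, -7, -7, -7, which is always -7.
Term 18 comes from stream C (its 6th entry): -7.

-7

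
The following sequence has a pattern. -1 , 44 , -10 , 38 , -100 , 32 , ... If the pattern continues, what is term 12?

The terms cycle through 2 interleaved subsequences.
Stream A is -1, -10, -100, which is a geometric progression (common ratio 10).
Stream B is 44, 38, 32, which is arithmetic, step −6.
Position 12 → stream B, term 6 = 14.

14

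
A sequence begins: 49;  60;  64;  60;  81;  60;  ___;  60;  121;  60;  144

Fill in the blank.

Odd-indexed and even-indexed terms follow separate rules.
Subsequence A = 49, 64, 81, ?, 121, 144: consecutive squares n² from n = 7.
Subsequence B = 60, 60, 60, 60, 60: constant 60.
Filling subsequence A at index 4 by its rule yields 100.

100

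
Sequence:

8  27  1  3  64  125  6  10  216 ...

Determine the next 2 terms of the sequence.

Reading positions in blocks of 4 reveals the pattern AABB — 2 tracks woven together.
Subsequence A is 8, 27, 64, 125, 216, which is perfect cubes starting at 2³.
Subsequence B is 1, 3, 6, 10, which is the triangular numbers T_1, T_2, ….
Position 10 → subsequence A, term 6 = 343.
Position 11 → subsequence B, term 5 = 15.

343, 15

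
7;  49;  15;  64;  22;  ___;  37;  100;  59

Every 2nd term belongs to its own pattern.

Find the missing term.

81

Odd-indexed and even-indexed terms follow separate rules.
Subsequence A is 7, 15, 22, 37, 59, which is Fibonacci-style (each term is the sum of the two before it).
Subsequence B is 49, 64, ?, 100, which is the squares 7², 8², 9², ….
So the missing entry in subsequence B is 81.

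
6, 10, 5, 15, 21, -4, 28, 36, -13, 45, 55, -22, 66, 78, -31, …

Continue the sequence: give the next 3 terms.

91, 105, -40

Reading positions in blocks of 3 reveals the pattern AAB — 2 tracks woven together.
Track A: 6, 10, 15, 21, 28, 36, 45, 55, 66, 78. Triangular numbers starting at T_3.
Track B: 5, -4, -13, -22, -31. Linear: a_n = 14 − 9·n.
Term 16 comes from track A (its 11th entry): 91.
Term 17 comes from track A (its 12th entry): 105.
Position 18 → track B, term 6 = -40.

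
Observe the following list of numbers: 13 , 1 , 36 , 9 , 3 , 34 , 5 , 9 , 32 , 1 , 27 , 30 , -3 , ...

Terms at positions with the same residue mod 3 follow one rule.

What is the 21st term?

Taking every 3rd term gives 3 separate tracks.
Track A = 13, 9, 5, 1, -3: arithmetic, step −4.
Track B = 1, 3, 9, 27: powers 3^0, 3^1, 3^2, ….
Track C = 36, 34, 32, 30: subtracting 2 each time.
Position 21 → track C, term 7 = 24.

24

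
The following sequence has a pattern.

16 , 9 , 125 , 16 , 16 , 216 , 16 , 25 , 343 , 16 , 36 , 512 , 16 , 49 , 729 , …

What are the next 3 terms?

Split by position mod 3 into 3 tracks.
Track A = 16, 16, 16, 16, 16: the constant sequence 16.
Track B = 9, 16, 25, 36, 49: consecutive squares n² from n = 3.
Track C = 125, 216, 343, 512, 729: consecutive cubes n³ from n = 5.
The 16th slot belongs to track A; its 6th term is 16.
Position 17 falls in track B as its term 6, giving 64.
The 18th slot belongs to track C; its 6th term is 1000.

16, 64, 1000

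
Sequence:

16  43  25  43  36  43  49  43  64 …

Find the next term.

Positions 1, 3, 5, … form one subsequence and positions 2, 4, 6, … form another.
Track A: 16, 25, 36, 49, 64 (consecutive squares n² from n = 4).
Track B: 43, 43, 43, 43 (always 43).
The 10th slot belongs to track B; its 5th term is 43.

43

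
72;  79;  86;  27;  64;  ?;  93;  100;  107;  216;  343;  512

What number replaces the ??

Positions follow the repeating pattern AAABBB; grouping by letter gives 2 tracks.
Subsequence A: 72, 79, 86, 93, 100, 107 — arithmetic with common difference +7.
Subsequence B: 27, 64, ?, 216, 343, 512 — perfect cubes starting at 3³.
Subsequence B's pattern makes the blank 125.

125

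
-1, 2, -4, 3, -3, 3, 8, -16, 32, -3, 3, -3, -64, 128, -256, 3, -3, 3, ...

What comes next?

The slot pattern repeats as AAABBB (period 6), so there are 2 interleaved tracks.
Subsequence A: -1, 2, -4, 8, -16, 32, -64, 128, -256 — multiplying by -2 each time.
Subsequence B: 3, -3, 3, -3, 3, -3, 3, -3, 3 — the oscillation 3·(−1)^(n+1).
Position 19 → subsequence A, term 10 = 512.

512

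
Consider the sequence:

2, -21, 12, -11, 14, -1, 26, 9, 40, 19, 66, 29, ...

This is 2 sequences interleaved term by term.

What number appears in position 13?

106

Split by position mod 2 into 2 tracks.
Track A: 2, 12, 14, 26, 40, 66 (each term equals the sum of the previous two).
Track B: -21, -11, -1, 9, 19, 29 (linear: a_n = -31 + 10·n).
Position 13 → track A, term 7 = 106.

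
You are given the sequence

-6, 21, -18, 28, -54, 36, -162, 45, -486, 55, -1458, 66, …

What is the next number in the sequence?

-4374

Positions 1, 3, 5, … form one subsequence and positions 2, 4, 6, … form another.
Stream A: -6, -18, -54, -162, -486, -1458 (geometric, ×3 each step).
Stream B: 21, 28, 36, 45, 55, 66 (triangular numbers starting at T_6).
Position 13 → stream A, term 7 = -4374.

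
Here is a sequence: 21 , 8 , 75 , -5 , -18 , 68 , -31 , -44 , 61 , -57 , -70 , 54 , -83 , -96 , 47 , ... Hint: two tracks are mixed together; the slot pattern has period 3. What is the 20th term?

-148

Reading positions in blocks of 3 reveals the pattern AAB — 2 tracks woven together.
Subsequence A: 21, 8, -5, -18, -31, -44, -57, -70, -83, -96 — subtracting 13 each time.
Subsequence B: 75, 68, 61, 54, 47 — linear: a_n = 82 − 7·n.
The 20th slot belongs to subsequence A; its 14th term is -148.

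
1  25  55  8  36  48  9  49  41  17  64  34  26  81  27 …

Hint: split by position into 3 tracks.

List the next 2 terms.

Taking every 3rd term gives 3 separate tracks.
Track A = 1, 8, 9, 17, 26: a Fibonacci-like recurrence a_n = a_{n-1} + a_{n-2}.
Track B = 25, 36, 49, 64, 81: consecutive squares n² from n = 5.
Track C = 55, 48, 41, 34, 27: arithmetic with common difference −7.
Position 16 → track A, term 6 = 43.
Position 17 → track B, term 6 = 100.

43, 100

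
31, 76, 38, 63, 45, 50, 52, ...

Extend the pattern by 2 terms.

Positions 1, 3, 5, … form one subsequence and positions 2, 4, 6, … form another.
Subsequence A: 31, 38, 45, 52. Adding 7 each time.
Subsequence B: 76, 63, 50. Arithmetic, step −13.
Term 8 comes from subsequence B (its 4th entry): 37.
Position 9 falls in subsequence A as its term 5, giving 59.

37, 59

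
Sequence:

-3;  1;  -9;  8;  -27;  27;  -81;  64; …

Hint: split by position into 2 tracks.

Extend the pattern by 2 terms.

-243, 125

The terms cycle through 2 interleaved subsequences.
Stream A: -3, -9, -27, -81 (a geometric progression (common ratio 3)).
Stream B: 1, 8, 27, 64 (perfect cubes starting at 1³).
Term 9 comes from stream A (its 5th entry): -243.
The 10th slot belongs to stream B; its 5th term is 125.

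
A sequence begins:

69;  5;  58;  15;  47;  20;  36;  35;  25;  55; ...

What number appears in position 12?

90

Taking every 2nd term gives 2 separate tracks.
Track A: 69, 58, 47, 36, 25 — linear: a_n = 80 − 11·n.
Track B: 5, 15, 20, 35, 55 — Fibonacci-style (each term is the sum of the two before it).
Term 12 comes from track B (its 6th entry): 90.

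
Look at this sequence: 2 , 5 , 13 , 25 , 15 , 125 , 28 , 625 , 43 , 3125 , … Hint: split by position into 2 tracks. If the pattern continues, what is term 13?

The terms cycle through 2 interleaved subsequences.
Track A: 2, 13, 15, 28, 43 — each term equals the sum of the previous two.
Track B: 5, 25, 125, 625, 3125 — a geometric progression (common ratio 5).
Position 13 → track A, term 7 = 114.

114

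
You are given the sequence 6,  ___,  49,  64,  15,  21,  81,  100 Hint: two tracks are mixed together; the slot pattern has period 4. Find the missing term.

10

Reading positions in blocks of 4 reveals the pattern AABB — 2 tracks woven together.
Stream A is 6, ?, 15, 21, which is triangular numbers starting at T_3.
Stream B is 49, 64, 81, 100, which is the squares 7², 8², 9², ….
So the missing entry in stream A is 10.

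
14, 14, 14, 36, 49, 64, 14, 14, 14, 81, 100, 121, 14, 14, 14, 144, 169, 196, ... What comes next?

14

Positions follow the repeating pattern AAABBB; grouping by letter gives 2 tracks.
Track A: 14, 14, 14, 14, 14, 14, 14, 14, 14 — constant 14.
Track B: 36, 49, 64, 81, 100, 121, 144, 169, 196 — the squares 6², 7², 8², ….
Position 19 falls in track A as its term 10, giving 14.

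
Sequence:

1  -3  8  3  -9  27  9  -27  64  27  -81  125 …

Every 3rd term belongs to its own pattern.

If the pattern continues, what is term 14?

The terms cycle through 3 interleaved subsequences.
Stream A: 1, 3, 9, 27. Powers of 3.
Stream B: -3, -9, -27, -81. Multiplying by 3 each time.
Stream C: 8, 27, 64, 125. Perfect cubes starting at 2³.
Position 14 → stream B, term 5 = -243.

-243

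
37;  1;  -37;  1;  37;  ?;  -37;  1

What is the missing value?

Taking every 2nd term gives 2 separate tracks.
Stream A is 37, -37, 37, -37, which is oscillating between 37 and -37.
Stream B is 1, 1, ?, 1, which is constant 1.
The gap is stream B's term 3; the rule gives 1.

1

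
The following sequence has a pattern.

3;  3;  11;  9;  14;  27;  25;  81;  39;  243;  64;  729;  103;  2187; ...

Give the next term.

Taking every 2nd term gives 2 separate tracks.
Stream A is 3, 11, 14, 25, 39, 64, 103, which is each term equals the sum of the previous two.
Stream B is 3, 9, 27, 81, 243, 729, 2187, which is powers 3^1, 3^2, 3^3, ….
The 15th slot belongs to stream A; its 8th term is 167.

167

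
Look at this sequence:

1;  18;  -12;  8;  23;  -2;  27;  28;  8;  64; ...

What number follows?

Split by position mod 3 into 3 tracks.
Track A is 1, 8, 27, 64, which is perfect cubes starting at 1³.
Track B is 18, 23, 28, which is adding 5 each time.
Track C is -12, -2, 8, which is arithmetic with common difference +10.
Term 11 comes from track B (its 4th entry): 33.

33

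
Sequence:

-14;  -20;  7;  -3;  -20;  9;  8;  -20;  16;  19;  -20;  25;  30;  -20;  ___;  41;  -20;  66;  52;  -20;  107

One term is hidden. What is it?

41

The terms cycle through 3 interleaved subsequences.
Stream A: -14, -3, 8, 19, 30, 41, 52 — arithmetic with common difference +11.
Stream B: -20, -20, -20, -20, -20, -20, -20 — constant -20.
Stream C: 7, 9, 16, 25, ?, 66, 107 — a Fibonacci-like recurrence a_n = a_{n-1} + a_{n-2}.
Stream C's pattern makes the blank 41.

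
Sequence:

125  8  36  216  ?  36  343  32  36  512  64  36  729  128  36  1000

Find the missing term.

Taking every 3rd term gives 3 separate tracks.
Subsequence A is 125, 216, 343, 512, 729, 1000, which is consecutive cubes n³ from n = 5.
Subsequence B is 8, ?, 32, 64, 128, which is powers 2^3, 2^4, 2^5, ….
Subsequence C is 36, 36, 36, 36, 36, which is constant 36.
Subsequence B's pattern makes the blank 16.

16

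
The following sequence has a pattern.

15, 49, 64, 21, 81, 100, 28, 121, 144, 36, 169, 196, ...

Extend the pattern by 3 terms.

Reading positions in blocks of 3 reveals the pattern ABB — 2 tracks woven together.
Subsequence A is 15, 21, 28, 36, which is triangular numbers starting at T_5.
Subsequence B is 49, 64, 81, 100, 121, 144, 169, 196, which is consecutive squares n² from n = 7.
The 13th slot belongs to subsequence A; its 5th term is 45.
Term 14 comes from subsequence B (its 9th entry): 225.
Position 15 falls in subsequence B as its term 10, giving 256.

45, 225, 256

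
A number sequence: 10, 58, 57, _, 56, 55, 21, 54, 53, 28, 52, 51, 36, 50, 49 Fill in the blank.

15

Reading positions in blocks of 3 reveals the pattern ABB — 2 tracks woven together.
Stream A: 10, ?, 21, 28, 36. The triangular numbers T_4, T_5, ….
Stream B: 58, 57, 56, 55, 54, 53, 52, 51, 50, 49. Linear: a_n = 59 − n.
So the missing entry in stream A is 15.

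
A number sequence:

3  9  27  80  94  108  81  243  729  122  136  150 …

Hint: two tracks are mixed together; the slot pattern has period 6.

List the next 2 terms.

The slot pattern repeats as AAABBB (period 6), so there are 2 interleaved tracks.
Subsequence A: 3, 9, 27, 81, 243, 729. Powers 3^1, 3^2, 3^3, ….
Subsequence B: 80, 94, 108, 122, 136, 150. Arithmetic, step +14.
Position 13 falls in subsequence A as its term 7, giving 2187.
Term 14 comes from subsequence A (its 8th entry): 6561.

2187, 6561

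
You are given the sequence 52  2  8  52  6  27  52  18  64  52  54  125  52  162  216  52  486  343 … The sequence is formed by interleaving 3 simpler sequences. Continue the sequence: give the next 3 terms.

52, 1458, 512

Split by position mod 3: positions 1, 4, 7, … form one track, and each other residue class forms its own.
Track A: 52, 52, 52, 52, 52, 52 — the constant sequence 52.
Track B: 2, 6, 18, 54, 162, 486 — geometric with ratio 3.
Track C: 8, 27, 64, 125, 216, 343 — perfect cubes starting at 2³.
The 19th slot belongs to track A; its 7th term is 52.
Position 20 falls in track B as its term 7, giving 1458.
The 21st slot belongs to track C; its 7th term is 512.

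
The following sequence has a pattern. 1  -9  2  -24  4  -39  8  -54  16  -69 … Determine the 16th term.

-114

Split by position mod 2 into 2 tracks.
Track A = 1, 2, 4, 8, 16: powers of 2.
Track B = -9, -24, -39, -54, -69: arithmetic with common difference −15.
Position 16 → track B, term 8 = -114.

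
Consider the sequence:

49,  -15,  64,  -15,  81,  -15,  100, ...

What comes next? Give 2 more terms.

Positions 1, 3, 5, … form one subsequence and positions 2, 4, 6, … form another.
Track A: 49, 64, 81, 100 (perfect squares starting at 7²).
Track B: -15, -15, -15 (constant -15).
Position 8 → track B, term 4 = -15.
Term 9 comes from track A (its 5th entry): 121.

-15, 121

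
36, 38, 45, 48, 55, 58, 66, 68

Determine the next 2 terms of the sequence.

Odd-indexed and even-indexed terms follow separate rules.
Stream A: 36, 45, 55, 66 (the triangular numbers T_8, T_9, …).
Stream B: 38, 48, 58, 68 (adding 10 each time).
Position 9 → stream A, term 5 = 78.
Term 10 comes from stream B (its 5th entry): 78.

78, 78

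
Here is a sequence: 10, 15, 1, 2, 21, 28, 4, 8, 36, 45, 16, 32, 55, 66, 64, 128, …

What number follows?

78

The slot pattern repeats as AABB (period 4), so there are 2 interleaved tracks.
Track A: 10, 15, 21, 28, 36, 45, 55, 66. Triangular numbers starting at T_4.
Track B: 1, 2, 4, 8, 16, 32, 64, 128. A geometric progression (common ratio 2).
Position 17 → track A, term 9 = 78.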